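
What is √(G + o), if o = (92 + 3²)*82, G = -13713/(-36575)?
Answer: √9044560481/1045 ≈ 91.008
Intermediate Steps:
G = 1959/5225 (G = -13713*(-1/36575) = 1959/5225 ≈ 0.37493)
o = 8282 (o = (92 + 9)*82 = 101*82 = 8282)
√(G + o) = √(1959/5225 + 8282) = √(43275409/5225) = √9044560481/1045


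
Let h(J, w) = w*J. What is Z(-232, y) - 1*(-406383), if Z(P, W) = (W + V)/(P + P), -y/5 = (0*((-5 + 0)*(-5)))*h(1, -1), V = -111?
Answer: 188561823/464 ≈ 4.0638e+5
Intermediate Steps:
h(J, w) = J*w
y = 0 (y = -5*0*((-5 + 0)*(-5))*1*(-1) = -5*0*(-5*(-5))*(-1) = -5*0*25*(-1) = -0*(-1) = -5*0 = 0)
Z(P, W) = (-111 + W)/(2*P) (Z(P, W) = (W - 111)/(P + P) = (-111 + W)/((2*P)) = (-111 + W)*(1/(2*P)) = (-111 + W)/(2*P))
Z(-232, y) - 1*(-406383) = (1/2)*(-111 + 0)/(-232) - 1*(-406383) = (1/2)*(-1/232)*(-111) + 406383 = 111/464 + 406383 = 188561823/464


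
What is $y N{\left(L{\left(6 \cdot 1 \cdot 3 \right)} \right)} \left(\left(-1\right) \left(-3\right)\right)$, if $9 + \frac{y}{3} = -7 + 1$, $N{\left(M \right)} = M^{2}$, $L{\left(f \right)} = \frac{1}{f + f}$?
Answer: $- \frac{5}{48} \approx -0.10417$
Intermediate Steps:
$L{\left(f \right)} = \frac{1}{2 f}$
$y = -45$ ($y = -27 + 3 \left(-7 + 1\right) = -27 + 3 \left(-6\right) = -27 - 18 = -45$)
$y N{\left(L{\left(6 \cdot 1 \cdot 3 \right)} \right)} \left(\left(-1\right) \left(-3\right)\right) = - 45 \left(\frac{1}{2 \cdot 6 \cdot 1 \cdot 3}\right)^{2} \left(\left(-1\right) \left(-3\right)\right) = - 45 \left(\frac{1}{2 \cdot 6 \cdot 3}\right)^{2} \cdot 3 = - 45 \left(\frac{1}{2 \cdot 18}\right)^{2} \cdot 3 = - 45 \left(\frac{1}{2} \cdot \frac{1}{18}\right)^{2} \cdot 3 = - \frac{45}{1296} \cdot 3 = \left(-45\right) \frac{1}{1296} \cdot 3 = \left(- \frac{5}{144}\right) 3 = - \frac{5}{48}$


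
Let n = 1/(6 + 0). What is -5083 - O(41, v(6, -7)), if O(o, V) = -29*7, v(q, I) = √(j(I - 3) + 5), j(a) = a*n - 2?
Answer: -4880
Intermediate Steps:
n = ⅙ (n = 1/6 = ⅙ ≈ 0.16667)
j(a) = -2 + a/6 (j(a) = a*(⅙) - 2 = a/6 - 2 = -2 + a/6)
v(q, I) = √(5/2 + I/6) (v(q, I) = √((-2 + (I - 3)/6) + 5) = √((-2 + (-3 + I)/6) + 5) = √((-2 + (-½ + I/6)) + 5) = √((-5/2 + I/6) + 5) = √(5/2 + I/6))
O(o, V) = -203
-5083 - O(41, v(6, -7)) = -5083 - 1*(-203) = -5083 + 203 = -4880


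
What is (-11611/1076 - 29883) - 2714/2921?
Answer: -4085173281/136652 ≈ -29895.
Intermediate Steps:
(-11611/1076 - 29883) - 2714/2921 = (-11611*1/1076 - 29883) - 2714*1/2921 = (-11611/1076 - 29883) - 118/127 = -32165719/1076 - 118/127 = -4085173281/136652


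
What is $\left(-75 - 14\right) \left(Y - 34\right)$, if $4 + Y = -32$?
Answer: $6230$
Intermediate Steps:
$Y = -36$ ($Y = -4 - 32 = -36$)
$\left(-75 - 14\right) \left(Y - 34\right) = \left(-75 - 14\right) \left(-36 - 34\right) = \left(-75 - 14\right) \left(-70\right) = \left(-89\right) \left(-70\right) = 6230$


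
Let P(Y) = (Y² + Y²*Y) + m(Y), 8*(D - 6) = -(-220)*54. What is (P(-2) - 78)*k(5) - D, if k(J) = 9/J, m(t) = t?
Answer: -8211/5 ≈ -1642.2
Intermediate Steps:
D = 1491 (D = 6 + (-(-220)*54)/8 = 6 + (-20*(-594))/8 = 6 + (⅛)*11880 = 6 + 1485 = 1491)
P(Y) = Y + Y² + Y³ (P(Y) = (Y² + Y²*Y) + Y = (Y² + Y³) + Y = Y + Y² + Y³)
(P(-2) - 78)*k(5) - D = (-2*(1 - 2 + (-2)²) - 78)*(9/5) - 1*1491 = (-2*(1 - 2 + 4) - 78)*(9*(⅕)) - 1491 = (-2*3 - 78)*(9/5) - 1491 = (-6 - 78)*(9/5) - 1491 = -84*9/5 - 1491 = -756/5 - 1491 = -8211/5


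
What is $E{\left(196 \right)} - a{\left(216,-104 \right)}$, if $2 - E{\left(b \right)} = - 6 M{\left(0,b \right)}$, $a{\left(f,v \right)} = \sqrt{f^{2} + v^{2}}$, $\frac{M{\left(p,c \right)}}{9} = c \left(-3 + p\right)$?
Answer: $-31750 - 8 \sqrt{898} \approx -31990.0$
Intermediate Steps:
$M{\left(p,c \right)} = 9 c \left(-3 + p\right)$
$E{\left(b \right)} = 2 - 162 b$ ($E{\left(b \right)} = 2 - - 6 \cdot 9 b \left(-3 + 0\right) = 2 - - 6 \cdot 9 b \left(-3\right) = 2 - - 6 \left(- 27 b\right) = 2 - 162 b$)
$E{\left(196 \right)} - a{\left(216,-104 \right)} = \left(2 - 31752\right) - \sqrt{216^{2} + \left(-104\right)^{2}} = \left(2 - 31752\right) - \sqrt{46656 + 10816} = -31750 - \sqrt{57472} = -31750 - 8 \sqrt{898}$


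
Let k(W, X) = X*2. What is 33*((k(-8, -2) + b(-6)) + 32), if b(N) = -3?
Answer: 825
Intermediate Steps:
k(W, X) = 2*X
33*((k(-8, -2) + b(-6)) + 32) = 33*((2*(-2) - 3) + 32) = 33*((-4 - 3) + 32) = 33*(-7 + 32) = 33*25 = 825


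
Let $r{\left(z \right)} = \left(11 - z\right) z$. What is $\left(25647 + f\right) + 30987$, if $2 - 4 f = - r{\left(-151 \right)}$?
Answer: $50519$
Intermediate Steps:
$r{\left(z \right)} = z \left(11 - z\right)$
$f = -6115$ ($f = \frac{1}{2} - \frac{\left(-1\right) \left(- 151 \left(11 - -151\right)\right)}{4} = \frac{1}{2} - \frac{\left(-1\right) \left(- 151 \left(11 + 151\right)\right)}{4} = \frac{1}{2} - \frac{\left(-1\right) \left(\left(-151\right) 162\right)}{4} = \frac{1}{2} - \frac{\left(-1\right) \left(-24462\right)}{4} = \frac{1}{2} - \frac{12231}{2} = -6115$)
$\left(25647 + f\right) + 30987 = \left(25647 - 6115\right) + 30987 = 19532 + 30987 = 50519$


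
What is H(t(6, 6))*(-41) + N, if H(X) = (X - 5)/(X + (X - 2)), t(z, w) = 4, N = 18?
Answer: 149/6 ≈ 24.833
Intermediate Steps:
H(X) = (-5 + X)/(-2 + 2*X) (H(X) = (-5 + X)/(X + (-2 + X)) = (-5 + X)/(-2 + 2*X))
H(t(6, 6))*(-41) + N = ((-5 + 4)/(2*(-1 + 4)))*(-41) + 18 = ((½)*(-1)/3)*(-41) + 18 = ((½)*(⅓)*(-1))*(-41) + 18 = -⅙*(-41) + 18 = 41/6 + 18 = 149/6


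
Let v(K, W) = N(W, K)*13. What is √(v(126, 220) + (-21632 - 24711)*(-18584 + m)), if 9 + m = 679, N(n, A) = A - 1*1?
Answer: √830190127 ≈ 28813.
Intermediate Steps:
N(n, A) = -1 + A (N(n, A) = A - 1 = -1 + A)
v(K, W) = -13 + 13*K (v(K, W) = (-1 + K)*13 = -13 + 13*K)
m = 670 (m = -9 + 679 = 670)
√(v(126, 220) + (-21632 - 24711)*(-18584 + m)) = √((-13 + 13*126) + (-21632 - 24711)*(-18584 + 670)) = √((-13 + 1638) - 46343*(-17914)) = √(1625 + 830188502) = √830190127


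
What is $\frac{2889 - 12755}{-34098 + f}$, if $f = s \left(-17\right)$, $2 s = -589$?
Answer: $\frac{19732}{58183} \approx 0.33914$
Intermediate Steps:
$s = - \frac{589}{2}$ ($s = \frac{1}{2} \left(-589\right) = - \frac{589}{2} \approx -294.5$)
$f = \frac{10013}{2}$ ($f = \left(- \frac{589}{2}\right) \left(-17\right) = \frac{10013}{2} \approx 5006.5$)
$\frac{2889 - 12755}{-34098 + f} = \frac{2889 - 12755}{-34098 + \frac{10013}{2}} = - \frac{9866}{- \frac{58183}{2}} = \left(-9866\right) \left(- \frac{2}{58183}\right) = \frac{19732}{58183}$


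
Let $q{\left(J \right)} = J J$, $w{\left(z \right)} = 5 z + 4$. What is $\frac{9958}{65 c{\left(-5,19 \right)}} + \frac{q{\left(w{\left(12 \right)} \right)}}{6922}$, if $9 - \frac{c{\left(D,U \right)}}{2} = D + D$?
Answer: $\frac{1520123}{328795} \approx 4.6233$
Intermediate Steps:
$c{\left(D,U \right)} = 18 - 4 D$ ($c{\left(D,U \right)} = 18 - 2 \left(D + D\right) = 18 - 2 \cdot 2 D = 18 - 4 D$)
$w{\left(z \right)} = 4 + 5 z$
$q{\left(J \right)} = J^{2}$
$\frac{9958}{65 c{\left(-5,19 \right)}} + \frac{q{\left(w{\left(12 \right)} \right)}}{6922} = \frac{9958}{65 \left(18 - -20\right)} + \frac{\left(4 + 5 \cdot 12\right)^{2}}{6922} = \frac{9958}{65 \left(18 + 20\right)} + \left(4 + 60\right)^{2} \cdot \frac{1}{6922} = \frac{9958}{65 \cdot 38} + 64^{2} \cdot \frac{1}{6922} = \frac{9958}{2470} + 4096 \cdot \frac{1}{6922} = 9958 \cdot \frac{1}{2470} + \frac{2048}{3461} = \frac{383}{95} + \frac{2048}{3461} = \frac{1520123}{328795}$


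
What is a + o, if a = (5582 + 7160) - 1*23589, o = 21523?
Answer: 10676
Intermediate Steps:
a = -10847 (a = 12742 - 23589 = -10847)
a + o = -10847 + 21523 = 10676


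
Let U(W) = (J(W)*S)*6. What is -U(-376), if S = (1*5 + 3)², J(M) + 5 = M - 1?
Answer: 146688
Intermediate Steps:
J(M) = -6 + M (J(M) = -5 + (M - 1) = -5 + (-1 + M) = -6 + M)
S = 64 (S = (5 + 3)² = 8² = 64)
U(W) = -2304 + 384*W (U(W) = ((-6 + W)*64)*6 = (-384 + 64*W)*6 = -2304 + 384*W)
-U(-376) = -(-2304 + 384*(-376)) = -(-2304 - 144384) = -1*(-146688) = 146688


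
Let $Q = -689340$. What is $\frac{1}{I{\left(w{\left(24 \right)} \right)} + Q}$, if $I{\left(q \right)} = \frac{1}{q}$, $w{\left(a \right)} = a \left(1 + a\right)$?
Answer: $- \frac{600}{413603999} \approx -1.4507 \cdot 10^{-6}$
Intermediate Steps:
$\frac{1}{I{\left(w{\left(24 \right)} \right)} + Q} = \frac{1}{\frac{1}{24 \left(1 + 24\right)} - 689340} = \frac{1}{\frac{1}{24 \cdot 25} - 689340} = \frac{1}{\frac{1}{600} - 689340} = \frac{1}{- \frac{413603999}{600}} = - \frac{600}{413603999}$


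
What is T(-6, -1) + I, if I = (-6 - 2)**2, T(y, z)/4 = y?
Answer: 40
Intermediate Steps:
T(y, z) = 4*y
I = 64 (I = (-8)**2 = 64)
T(-6, -1) + I = 4*(-6) + 64 = -24 + 64 = 40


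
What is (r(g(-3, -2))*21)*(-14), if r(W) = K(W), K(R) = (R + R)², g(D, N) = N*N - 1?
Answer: -10584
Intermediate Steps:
g(D, N) = -1 + N² (g(D, N) = N² - 1 = -1 + N²)
K(R) = 4*R² (K(R) = (2*R)² = 4*R²)
r(W) = 4*W²
(r(g(-3, -2))*21)*(-14) = ((4*(-1 + (-2)²)²)*21)*(-14) = ((4*(-1 + 4)²)*21)*(-14) = ((4*3²)*21)*(-14) = ((4*9)*21)*(-14) = (36*21)*(-14) = 756*(-14) = -10584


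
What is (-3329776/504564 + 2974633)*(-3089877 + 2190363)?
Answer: -112505918622192942/42047 ≈ -2.6757e+12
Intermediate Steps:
(-3329776/504564 + 2974633)*(-3089877 + 2190363) = (-3329776*1/504564 + 2974633)*(-899514) = (-832444/126141 + 2974633)*(-899514) = (375222348809/126141)*(-899514) = -112505918622192942/42047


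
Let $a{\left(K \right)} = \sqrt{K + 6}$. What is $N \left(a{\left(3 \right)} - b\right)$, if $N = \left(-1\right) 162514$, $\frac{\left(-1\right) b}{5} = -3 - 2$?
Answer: $3575308$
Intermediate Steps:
$b = 25$ ($b = - 5 \left(-3 - 2\right) = \left(-5\right) \left(-5\right) = 25$)
$a{\left(K \right)} = \sqrt{6 + K}$
$N = -162514$
$N \left(a{\left(3 \right)} - b\right) = - 162514 \left(\sqrt{6 + 3} - 25\right) = - 162514 \left(\sqrt{9} - 25\right) = - 162514 \left(3 - 25\right) = \left(-162514\right) \left(-22\right) = 3575308$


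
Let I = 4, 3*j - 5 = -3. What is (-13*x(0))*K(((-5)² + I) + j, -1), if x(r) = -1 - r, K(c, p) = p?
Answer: -13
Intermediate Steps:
j = ⅔ (j = 5/3 + (⅓)*(-3) = 5/3 - 1 = ⅔ ≈ 0.66667)
(-13*x(0))*K(((-5)² + I) + j, -1) = -13*(-1 - 1*0)*(-1) = -13*(-1 + 0)*(-1) = -13*(-1)*(-1) = 13*(-1) = -13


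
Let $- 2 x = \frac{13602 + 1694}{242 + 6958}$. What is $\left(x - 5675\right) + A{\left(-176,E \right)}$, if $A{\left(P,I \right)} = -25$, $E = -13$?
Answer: $- \frac{1282739}{225} \approx -5701.1$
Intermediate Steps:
$x = - \frac{239}{225}$ ($x = - \frac{\left(13602 + 1694\right) \frac{1}{242 + 6958}}{2} = - \frac{15296 \cdot \frac{1}{7200}}{2} = \left(- \frac{1}{2}\right) \frac{478}{225} = - \frac{239}{225} \approx -1.0622$)
$\left(x - 5675\right) + A{\left(-176,E \right)} = \left(- \frac{239}{225} - 5675\right) - 25 = - \frac{1277114}{225} - 25 = - \frac{1282739}{225}$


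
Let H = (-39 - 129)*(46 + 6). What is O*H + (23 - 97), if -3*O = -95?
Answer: -276714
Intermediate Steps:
O = 95/3 (O = -⅓*(-95) = 95/3 ≈ 31.667)
H = -8736 (H = -168*52 = -8736)
O*H + (23 - 97) = (95/3)*(-8736) + (23 - 97) = -276640 - 74 = -276714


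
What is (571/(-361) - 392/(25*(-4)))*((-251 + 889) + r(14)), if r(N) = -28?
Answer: 2574566/1805 ≈ 1426.4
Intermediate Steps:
(571/(-361) - 392/(25*(-4)))*((-251 + 889) + r(14)) = (571/(-361) - 392/(25*(-4)))*((-251 + 889) - 28) = (571*(-1/361) - 392/(-100))*(638 - 28) = (-571/361 - 392*(-1/100))*610 = (-571/361 + 98/25)*610 = (21103/9025)*610 = 2574566/1805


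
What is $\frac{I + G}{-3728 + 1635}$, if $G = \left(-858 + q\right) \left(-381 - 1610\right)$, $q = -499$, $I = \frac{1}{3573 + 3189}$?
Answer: $- \frac{18269483695}{14152866} \approx -1290.9$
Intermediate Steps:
$I = \frac{1}{6762} \approx 0.00014789$
$G = 2701787$ ($G = \left(-858 - 499\right) \left(-381 - 1610\right) = \left(-1357\right) \left(-1991\right) = 2701787$)
$\frac{I + G}{-3728 + 1635} = \frac{\frac{1}{6762} + 2701787}{-3728 + 1635} = \frac{18269483695}{6762 \left(-2093\right)} = \frac{18269483695}{6762} \left(- \frac{1}{2093}\right) = - \frac{18269483695}{14152866}$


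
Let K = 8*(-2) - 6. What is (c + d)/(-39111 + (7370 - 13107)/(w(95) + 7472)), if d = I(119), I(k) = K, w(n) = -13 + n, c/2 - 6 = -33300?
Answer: 503171940/295450231 ≈ 1.7031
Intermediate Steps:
c = -66588 (c = 12 + 2*(-33300) = 12 - 66600 = -66588)
K = -22 (K = -16 - 6 = -22)
I(k) = -22
d = -22
(c + d)/(-39111 + (7370 - 13107)/(w(95) + 7472)) = (-66588 - 22)/(-39111 + (7370 - 13107)/((-13 + 95) + 7472)) = -66610/(-39111 - 5737/(82 + 7472)) = -66610/(-39111 - 5737/7554) = -66610/(-295450231/7554) = -66610*(-7554/295450231) = 503171940/295450231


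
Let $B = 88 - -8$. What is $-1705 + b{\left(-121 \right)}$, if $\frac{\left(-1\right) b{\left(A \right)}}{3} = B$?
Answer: $-1993$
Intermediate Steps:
$B = 96$ ($B = 88 + 8 = 96$)
$b{\left(A \right)} = -288$ ($b{\left(A \right)} = \left(-3\right) 96 = -288$)
$-1705 + b{\left(-121 \right)} = -1705 - 288 = -1993$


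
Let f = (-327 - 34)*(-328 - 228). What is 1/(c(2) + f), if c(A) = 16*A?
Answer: 1/200748 ≈ 4.9814e-6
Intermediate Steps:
f = 200716 (f = -361*(-556) = 200716)
1/(c(2) + f) = 1/(16*2 + 200716) = 1/(32 + 200716) = 1/200748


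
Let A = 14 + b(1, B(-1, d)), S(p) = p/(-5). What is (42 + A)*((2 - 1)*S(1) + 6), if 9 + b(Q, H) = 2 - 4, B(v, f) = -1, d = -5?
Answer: 261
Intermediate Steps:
S(p) = -p/5 (S(p) = p*(-⅕) = -p/5)
b(Q, H) = -11 (b(Q, H) = -9 + (2 - 4) = -9 - 2 = -11)
A = 3 (A = 14 - 11 = 3)
(42 + A)*((2 - 1)*S(1) + 6) = (42 + 3)*((2 - 1)*(-⅕*1) + 6) = 45*(1*(-⅕) + 6) = 45*(-⅕ + 6) = 45*(29/5) = 261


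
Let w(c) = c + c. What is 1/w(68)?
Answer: 1/136 ≈ 0.0073529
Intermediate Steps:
w(c) = 2*c
1/w(68) = 1/(2*68) = 1/136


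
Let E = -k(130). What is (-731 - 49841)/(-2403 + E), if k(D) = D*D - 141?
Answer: 25286/9581 ≈ 2.6392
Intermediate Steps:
k(D) = -141 + D**2 (k(D) = D**2 - 141 = -141 + D**2)
E = -16759 (E = -(-141 + 130**2) = -(-141 + 16900) = -1*16759 = -16759)
(-731 - 49841)/(-2403 + E) = (-731 - 49841)/(-2403 - 16759) = -50572/(-19162) = -50572*(-1/19162) = 25286/9581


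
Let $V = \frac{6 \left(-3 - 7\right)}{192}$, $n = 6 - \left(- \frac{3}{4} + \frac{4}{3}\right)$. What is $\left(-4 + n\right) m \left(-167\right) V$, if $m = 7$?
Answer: $\frac{99365}{192} \approx 517.53$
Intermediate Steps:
$n = \frac{65}{12}$ ($n = 6 - \left(\left(-3\right) \frac{1}{4} + 4 \cdot \frac{1}{3}\right) = 6 - \left(- \frac{3}{4} + \frac{4}{3}\right) = 6 - \frac{7}{12} = \frac{65}{12} \approx 5.4167$)
$V = - \frac{5}{16}$ ($V = 6 \left(-10\right) \frac{1}{192} = \left(-60\right) \frac{1}{192} = - \frac{5}{16} \approx -0.3125$)
$\left(-4 + n\right) m \left(-167\right) V = \left(-4 + \frac{65}{12}\right) 7 \left(-167\right) \left(- \frac{5}{16}\right) = \frac{17}{12} \cdot 7 \left(-167\right) \left(- \frac{5}{16}\right) = \frac{119}{12} \left(-167\right) \left(- \frac{5}{16}\right) = \left(- \frac{19873}{12}\right) \left(- \frac{5}{16}\right) = \frac{99365}{192}$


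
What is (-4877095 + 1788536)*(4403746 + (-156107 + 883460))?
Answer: -15847701996341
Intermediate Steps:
(-4877095 + 1788536)*(4403746 + (-156107 + 883460)) = -3088559*(4403746 + 727353) = -3088559*5131099 = -15847701996341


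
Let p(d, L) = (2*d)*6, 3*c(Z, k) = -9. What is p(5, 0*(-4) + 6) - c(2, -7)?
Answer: 63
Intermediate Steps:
c(Z, k) = -3 (c(Z, k) = (⅓)*(-9) = -3)
p(d, L) = 12*d
p(5, 0*(-4) + 6) - c(2, -7) = 12*5 - 1*(-3) = 60 + 3 = 63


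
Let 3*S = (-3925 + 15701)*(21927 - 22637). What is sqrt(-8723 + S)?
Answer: I*sqrt(25161387)/3 ≈ 1672.0*I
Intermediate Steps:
S = -8360960/3 (S = ((-3925 + 15701)*(21927 - 22637))/3 = (11776*(-710))/3 = (1/3)*(-8360960) = -8360960/3 ≈ -2.7870e+6)
sqrt(-8723 + S) = sqrt(-8723 - 8360960/3) = sqrt(-8387129/3) = I*sqrt(25161387)/3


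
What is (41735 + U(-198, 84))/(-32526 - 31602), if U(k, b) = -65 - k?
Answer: -3489/5344 ≈ -0.65288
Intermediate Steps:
(41735 + U(-198, 84))/(-32526 - 31602) = (41735 + (-65 - 1*(-198)))/(-32526 - 31602) = (41735 + (-65 + 198))/(-64128) = (41735 + 133)*(-1/64128) = 41868*(-1/64128) = -3489/5344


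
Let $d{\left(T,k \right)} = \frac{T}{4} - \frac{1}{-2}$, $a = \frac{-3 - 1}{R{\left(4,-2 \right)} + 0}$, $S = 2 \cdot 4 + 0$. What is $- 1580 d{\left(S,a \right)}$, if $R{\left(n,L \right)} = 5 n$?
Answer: $-3950$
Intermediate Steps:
$S = 8$ ($S = 8 + 0 = 8$)
$a = - \frac{1}{5}$ ($a = \frac{-3 - 1}{5 \cdot 4 + 0} = - \frac{4}{20 + 0} = - \frac{4}{20} = \left(-4\right) \frac{1}{20} = - \frac{1}{5} \approx -0.2$)
$d{\left(T,k \right)} = \frac{1}{2} + \frac{T}{4}$ ($d{\left(T,k \right)} = T \frac{1}{4} - - \frac{1}{2} = \frac{T}{4} + \frac{1}{2} = \frac{1}{2} + \frac{T}{4}$)
$- 1580 d{\left(S,a \right)} = - 1580 \left(\frac{1}{2} + \frac{1}{4} \cdot 8\right) = - 1580 \left(\frac{1}{2} + 2\right) = \left(-1580\right) \frac{5}{2} = -3950$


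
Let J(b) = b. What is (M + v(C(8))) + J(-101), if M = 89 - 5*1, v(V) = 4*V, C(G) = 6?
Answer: 7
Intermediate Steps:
M = 84 (M = 89 - 5 = 84)
(M + v(C(8))) + J(-101) = (84 + 4*6) - 101 = (84 + 24) - 101 = 108 - 101 = 7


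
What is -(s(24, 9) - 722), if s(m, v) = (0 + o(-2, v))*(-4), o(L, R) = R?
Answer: 758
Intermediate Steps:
s(m, v) = -4*v (s(m, v) = (0 + v)*(-4) = v*(-4) = -4*v)
-(s(24, 9) - 722) = -(-4*9 - 722) = -(-36 - 722) = -1*(-758) = 758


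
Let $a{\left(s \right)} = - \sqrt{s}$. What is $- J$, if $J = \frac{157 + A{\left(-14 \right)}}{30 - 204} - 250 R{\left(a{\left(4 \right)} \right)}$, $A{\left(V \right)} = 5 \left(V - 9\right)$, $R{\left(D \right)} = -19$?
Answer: $- \frac{137743}{29} \approx -4749.8$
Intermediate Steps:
$A{\left(V \right)} = -45 + 5 V$ ($A{\left(V \right)} = 5 \left(-9 + V\right) = -45 + 5 V$)
$J = \frac{137743}{29}$ ($J = \frac{157 + \left(-45 + 5 \left(-14\right)\right)}{30 - 204} - -4750 = \frac{157 - 115}{-174} + 4750 = \left(157 - 115\right) \left(- \frac{1}{174}\right) + 4750 = 42 \left(- \frac{1}{174}\right) + 4750 = - \frac{7}{29} + 4750 = \frac{137743}{29} \approx 4749.8$)
$- J = \left(-1\right) \frac{137743}{29} = - \frac{137743}{29}$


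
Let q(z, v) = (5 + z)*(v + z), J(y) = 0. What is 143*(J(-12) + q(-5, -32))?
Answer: 0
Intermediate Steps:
143*(J(-12) + q(-5, -32)) = 143*(0 + ((-5)**2 + 5*(-32) + 5*(-5) - 32*(-5))) = 143*(0 + (25 - 160 - 25 + 160)) = 143*(0 + 0) = 143*0 = 0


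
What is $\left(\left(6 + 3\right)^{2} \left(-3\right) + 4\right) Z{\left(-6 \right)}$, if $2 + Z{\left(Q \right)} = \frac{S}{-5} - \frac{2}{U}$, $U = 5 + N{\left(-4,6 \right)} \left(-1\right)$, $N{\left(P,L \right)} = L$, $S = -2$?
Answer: $- \frac{478}{5} \approx -95.6$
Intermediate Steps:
$U = -1$ ($U = 5 + 6 \left(-1\right) = 5 - 6 = -1$)
$Z{\left(Q \right)} = \frac{2}{5}$ ($Z{\left(Q \right)} = -2 - \left(-2 - \frac{2}{5}\right) = -2 - - \frac{12}{5} = -2 + \left(\frac{2}{5} + 2\right) = -2 + \frac{12}{5} = \frac{2}{5}$)
$\left(\left(6 + 3\right)^{2} \left(-3\right) + 4\right) Z{\left(-6 \right)} = \left(\left(6 + 3\right)^{2} \left(-3\right) + 4\right) \frac{2}{5} = \left(9^{2} \left(-3\right) + 4\right) \frac{2}{5} = \left(81 \left(-3\right) + 4\right) \frac{2}{5} = \left(-243 + 4\right) \frac{2}{5} = \left(-239\right) \frac{2}{5} = - \frac{478}{5}$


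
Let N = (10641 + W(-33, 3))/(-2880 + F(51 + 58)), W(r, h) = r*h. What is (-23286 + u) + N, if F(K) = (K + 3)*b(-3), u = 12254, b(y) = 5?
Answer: -12802391/1160 ≈ -11037.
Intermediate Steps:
W(r, h) = h*r
F(K) = 15 + 5*K (F(K) = (K + 3)*5 = (3 + K)*5 = 15 + 5*K)
N = -5271/1160 (N = (10641 + 3*(-33))/(-2880 + (15 + 5*(51 + 58))) = (10641 - 99)/(-2880 + (15 + 5*109)) = 10542/(-2880 + (15 + 545)) = 10542/(-2880 + 560) = 10542/(-2320) = 10542*(-1/2320) = -5271/1160 ≈ -4.5440)
(-23286 + u) + N = (-23286 + 12254) - 5271/1160 = -11032 - 5271/1160 = -12802391/1160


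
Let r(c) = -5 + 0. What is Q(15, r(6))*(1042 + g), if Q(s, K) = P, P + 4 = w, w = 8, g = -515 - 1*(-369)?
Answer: 3584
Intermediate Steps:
r(c) = -5
g = -146 (g = -515 + 369 = -146)
P = 4 (P = -4 + 8 = 4)
Q(s, K) = 4
Q(15, r(6))*(1042 + g) = 4*(1042 - 146) = 4*896 = 3584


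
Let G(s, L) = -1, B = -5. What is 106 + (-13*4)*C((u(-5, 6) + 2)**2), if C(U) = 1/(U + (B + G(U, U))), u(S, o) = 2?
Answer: 504/5 ≈ 100.80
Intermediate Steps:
C(U) = 1/(-6 + U) (C(U) = 1/(U + (-5 - 1)) = 1/(U - 6) = 1/(-6 + U))
106 + (-13*4)*C((u(-5, 6) + 2)**2) = 106 + (-13*4)/(-6 + (2 + 2)**2) = 106 - 52/(-6 + 4**2) = 106 - 52/(-6 + 16) = 106 - 52/10 = 106 - 52*1/10 = 106 - 26/5 = 504/5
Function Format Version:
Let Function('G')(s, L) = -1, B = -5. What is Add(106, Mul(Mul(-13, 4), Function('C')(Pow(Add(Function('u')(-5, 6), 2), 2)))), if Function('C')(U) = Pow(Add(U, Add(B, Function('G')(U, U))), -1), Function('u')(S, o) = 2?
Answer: Rational(504, 5) ≈ 100.80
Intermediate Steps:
Function('C')(U) = Pow(Add(-6, U), -1) (Function('C')(U) = Pow(Add(U, Add(-5, -1)), -1) = Pow(Add(U, -6), -1) = Pow(Add(-6, U), -1))
Add(106, Mul(Mul(-13, 4), Function('C')(Pow(Add(Function('u')(-5, 6), 2), 2)))) = Add(106, Mul(Mul(-13, 4), Pow(Add(-6, Pow(Add(2, 2), 2)), -1))) = Add(106, Mul(-52, Pow(Add(-6, Pow(4, 2)), -1))) = Add(106, Mul(-52, Pow(Add(-6, 16), -1))) = Add(106, Mul(-52, Pow(10, -1))) = Add(106, Mul(-52, Rational(1, 10))) = Add(106, Rational(-26, 5)) = Rational(504, 5)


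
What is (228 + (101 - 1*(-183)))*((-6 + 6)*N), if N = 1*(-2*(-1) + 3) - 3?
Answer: 0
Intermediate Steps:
N = 2 (N = 1*(2 + 3) - 3 = 1*5 - 3 = 5 - 3 = 2)
(228 + (101 - 1*(-183)))*((-6 + 6)*N) = (228 + (101 - 1*(-183)))*((-6 + 6)*2) = (228 + (101 + 183))*(0*2) = (228 + 284)*0 = 512*0 = 0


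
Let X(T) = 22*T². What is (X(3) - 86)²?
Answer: 12544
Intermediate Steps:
(X(3) - 86)² = (22*3² - 86)² = (22*9 - 86)² = (198 - 86)² = 112² = 12544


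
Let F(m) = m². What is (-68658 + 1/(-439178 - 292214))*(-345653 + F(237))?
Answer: 3634175762792627/182848 ≈ 1.9875e+10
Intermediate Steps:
(-68658 + 1/(-439178 - 292214))*(-345653 + F(237)) = (-68658 + 1/(-439178 - 292214))*(-345653 + 237²) = (-68658 + 1/(-731392))*(-345653 + 56169) = (-68658 - 1/731392)*(-289484) = -50215911937/731392*(-289484) = 3634175762792627/182848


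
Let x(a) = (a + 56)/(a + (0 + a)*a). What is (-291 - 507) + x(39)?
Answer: -248957/312 ≈ -797.94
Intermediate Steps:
x(a) = (56 + a)/(a + a²) (x(a) = (56 + a)/(a + a*a) = (56 + a)/(a + a²))
(-291 - 507) + x(39) = (-291 - 507) + (56 + 39)/(39*(1 + 39)) = -798 + (1/39)*95/40 = -798 + (1/39)*(1/40)*95 = -798 + 19/312 = -248957/312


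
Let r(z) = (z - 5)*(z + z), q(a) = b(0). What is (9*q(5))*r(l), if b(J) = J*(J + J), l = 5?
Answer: 0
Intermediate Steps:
b(J) = 2*J² (b(J) = J*(2*J) = 2*J²)
q(a) = 0 (q(a) = 2*0² = 2*0 = 0)
r(z) = 2*z*(-5 + z) (r(z) = (-5 + z)*(2*z) = 2*z*(-5 + z))
(9*q(5))*r(l) = (9*0)*(2*5*(-5 + 5)) = 0*(2*5*0) = 0*0 = 0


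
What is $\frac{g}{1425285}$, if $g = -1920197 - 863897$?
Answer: $- \frac{2784094}{1425285} \approx -1.9534$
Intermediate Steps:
$g = -2784094$ ($g = -1920197 - 863897 = -2784094$)
$\frac{g}{1425285} = - \frac{2784094}{1425285}$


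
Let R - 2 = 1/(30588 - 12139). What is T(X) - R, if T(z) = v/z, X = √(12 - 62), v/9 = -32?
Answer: -36899/18449 + 144*I*√2/5 ≈ -2.0001 + 40.729*I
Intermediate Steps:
v = -288 (v = 9*(-32) = -288)
X = 5*I*√2 (X = √(-50) = 5*I*√2 ≈ 7.0711*I)
R = 36899/18449 (R = 2 + 1/(30588 - 12139) = 2 + 1/18449 = 36899/18449 ≈ 2.0001)
T(z) = -288/z
T(X) - R = -288*(-I*√2/10) - 1*36899/18449 = -(-144)*I*√2/5 - 36899/18449 = 144*I*√2/5 - 36899/18449 = -36899/18449 + 144*I*√2/5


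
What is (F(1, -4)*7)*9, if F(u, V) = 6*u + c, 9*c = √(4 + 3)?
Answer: 378 + 7*√7 ≈ 396.52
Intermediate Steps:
c = √7/9 (c = √(4 + 3)/9 = √7/9 ≈ 0.29397)
F(u, V) = 6*u + √7/9
(F(1, -4)*7)*9 = ((6*1 + √7/9)*7)*9 = ((6 + √7/9)*7)*9 = (42 + 7*√7/9)*9 = 378 + 7*√7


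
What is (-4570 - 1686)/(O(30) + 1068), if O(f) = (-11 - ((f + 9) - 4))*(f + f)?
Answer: 1564/423 ≈ 3.6974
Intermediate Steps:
O(f) = 2*f*(-16 - f) (O(f) = (-11 - ((9 + f) - 4))*(2*f) = (-11 - (5 + f))*(2*f) = (-11 + (-5 - f))*(2*f) = (-16 - f)*(2*f) = 2*f*(-16 - f))
(-4570 - 1686)/(O(30) + 1068) = (-4570 - 1686)/(-2*30*(16 + 30) + 1068) = -6256/(-2*30*46 + 1068) = -6256/(-2760 + 1068) = -6256/(-1692) = -6256*(-1/1692) = 1564/423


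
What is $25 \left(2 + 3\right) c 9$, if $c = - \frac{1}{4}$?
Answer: $- \frac{1125}{4} \approx -281.25$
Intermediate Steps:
$c = - \frac{1}{4}$ ($c = \left(-1\right) \frac{1}{4} = - \frac{1}{4} \approx -0.25$)
$25 \left(2 + 3\right) c 9 = 25 \left(2 + 3\right) \left(- \frac{1}{4}\right) 9 = 25 \cdot 5 \left(- \frac{1}{4}\right) 9 = 25 \left(- \frac{5}{4}\right) 9 = \left(- \frac{125}{4}\right) 9 = - \frac{1125}{4}$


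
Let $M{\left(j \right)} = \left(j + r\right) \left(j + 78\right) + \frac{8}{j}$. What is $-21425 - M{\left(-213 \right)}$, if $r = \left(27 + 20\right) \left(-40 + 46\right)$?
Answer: $- \frac{2579422}{213} \approx -12110.0$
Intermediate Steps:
$r = 282$ ($r = 47 \cdot 6 = 282$)
$M{\left(j \right)} = \frac{8}{j} + \left(78 + j\right) \left(282 + j\right)$ ($M{\left(j \right)} = \left(j + 282\right) \left(j + 78\right) + \frac{8}{j} = \left(282 + j\right) \left(78 + j\right) + \frac{8}{j} = \left(78 + j\right) \left(282 + j\right) + \frac{8}{j} = \frac{8}{j} + \left(78 + j\right) \left(282 + j\right)$)
$-21425 - M{\left(-213 \right)} = -21425 - \left(21996 + \left(-213\right)^{2} + \frac{8}{-213} + 360 \left(-213\right)\right) = -21425 - \left(21996 + 45369 + 8 \left(- \frac{1}{213}\right) - 76680\right) = -21425 - \left(21996 + 45369 - \frac{8}{213} - 76680\right) = -21425 - - \frac{1984103}{213} = -21425 + \frac{1984103}{213} = - \frac{2579422}{213}$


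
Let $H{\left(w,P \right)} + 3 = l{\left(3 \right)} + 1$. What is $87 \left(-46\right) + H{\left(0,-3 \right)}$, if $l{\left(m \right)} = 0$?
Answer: $-4004$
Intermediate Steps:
$H{\left(w,P \right)} = -2$ ($H{\left(w,P \right)} = -3 + \left(0 + 1\right) = -3 + 1 = -2$)
$87 \left(-46\right) + H{\left(0,-3 \right)} = 87 \left(-46\right) - 2 = -4002 - 2 = -4004$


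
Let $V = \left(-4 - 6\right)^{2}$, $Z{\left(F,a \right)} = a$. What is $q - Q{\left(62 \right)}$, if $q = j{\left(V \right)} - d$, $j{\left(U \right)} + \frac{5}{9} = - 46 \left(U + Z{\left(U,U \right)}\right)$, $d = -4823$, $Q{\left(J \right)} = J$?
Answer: $- \frac{39956}{9} \approx -4439.6$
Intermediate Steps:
$V = 100$ ($V = \left(-10\right)^{2} = 100$)
$j{\left(U \right)} = - \frac{5}{9} - 92 U$ ($j{\left(U \right)} = - \frac{5}{9} - 46 \left(U + U\right) = - \frac{5}{9} - 46 \cdot 2 U = - \frac{5}{9} - 92 U$)
$q = - \frac{39398}{9}$ ($q = \left(- \frac{5}{9} - 9200\right) - -4823 = \left(- \frac{5}{9} - 9200\right) + 4823 = - \frac{82805}{9} + 4823 = - \frac{39398}{9} \approx -4377.6$)
$q - Q{\left(62 \right)} = - \frac{39398}{9} - 62 = - \frac{39956}{9}$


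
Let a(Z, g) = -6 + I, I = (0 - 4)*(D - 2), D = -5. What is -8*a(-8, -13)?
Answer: -176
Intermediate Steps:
I = 28 (I = (0 - 4)*(-5 - 2) = -4*(-7) = 28)
a(Z, g) = 22 (a(Z, g) = -6 + 28 = 22)
-8*a(-8, -13) = -8*22 = -176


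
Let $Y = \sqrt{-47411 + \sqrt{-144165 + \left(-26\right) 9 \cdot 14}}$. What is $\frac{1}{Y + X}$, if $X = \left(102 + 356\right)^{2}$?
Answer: $\frac{1}{209764 + \sqrt{7} \sqrt{-6773 + i \sqrt{3009}}} \approx 4.7672 \cdot 10^{-6} - 4.95 \cdot 10^{-9} i$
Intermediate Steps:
$Y = \sqrt{-47411 + 7 i \sqrt{3009}}$ ($Y = \sqrt{-47411 + \sqrt{-144165 - 3276}} = \sqrt{-47411 + \sqrt{-147441}} = \sqrt{-47411 + 7 i \sqrt{3009}} \approx 0.8817 + 217.74 i$)
$X = 209764$ ($X = 458^{2} = 209764$)
$\frac{1}{Y + X} = \frac{1}{\sqrt{-47411 + 7 i \sqrt{3009}} + 209764} = \frac{1}{209764 + \sqrt{-47411 + 7 i \sqrt{3009}}}$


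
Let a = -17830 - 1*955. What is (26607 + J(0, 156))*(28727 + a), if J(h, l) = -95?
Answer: 263582304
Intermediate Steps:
a = -18785 (a = -17830 - 955 = -18785)
(26607 + J(0, 156))*(28727 + a) = (26607 - 95)*(28727 - 18785) = 26512*9942 = 263582304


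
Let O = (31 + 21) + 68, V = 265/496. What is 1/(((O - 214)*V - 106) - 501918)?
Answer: -248/124514407 ≈ -1.9917e-6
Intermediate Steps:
V = 265/496 (V = 265*(1/496) = 265/496 ≈ 0.53427)
O = 120 (O = 52 + 68 = 120)
1/(((O - 214)*V - 106) - 501918) = 1/(((120 - 214)*(265/496) - 106) - 501918) = 1/((-94*265/496 - 106) - 501918) = 1/((-12455/248 - 106) - 501918) = 1/(-38743/248 - 501918) = 1/(-124514407/248) = -248/124514407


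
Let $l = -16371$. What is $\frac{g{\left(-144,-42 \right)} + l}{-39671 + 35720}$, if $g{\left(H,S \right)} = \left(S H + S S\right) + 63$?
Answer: $\frac{944}{439} \approx 2.1503$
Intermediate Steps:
$g{\left(H,S \right)} = 63 + S^{2} + H S$ ($g{\left(H,S \right)} = \left(H S + S^{2}\right) + 63 = \left(S^{2} + H S\right) + 63 = 63 + S^{2} + H S$)
$\frac{g{\left(-144,-42 \right)} + l}{-39671 + 35720} = \frac{\left(63 + \left(-42\right)^{2} - -6048\right) - 16371}{-39671 + 35720} = \frac{\left(63 + 1764 + 6048\right) - 16371}{-3951} = \left(7875 - 16371\right) \left(- \frac{1}{3951}\right) = \left(-8496\right) \left(- \frac{1}{3951}\right) = \frac{944}{439}$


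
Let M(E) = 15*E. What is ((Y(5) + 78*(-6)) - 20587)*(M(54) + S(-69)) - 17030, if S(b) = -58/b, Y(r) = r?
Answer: -1178880470/69 ≈ -1.7085e+7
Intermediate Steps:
((Y(5) + 78*(-6)) - 20587)*(M(54) + S(-69)) - 17030 = ((5 + 78*(-6)) - 20587)*(15*54 - 58/(-69)) - 17030 = ((5 - 468) - 20587)*(810 - 58*(-1/69)) - 17030 = (-463 - 20587)*(810 + 58/69) - 17030 = -21050*55948/69 - 17030 = -1177705400/69 - 17030 = -1178880470/69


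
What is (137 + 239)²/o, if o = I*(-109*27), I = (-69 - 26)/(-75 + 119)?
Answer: 6220544/279585 ≈ 22.249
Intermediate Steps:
I = -95/44 ≈ -2.1591
o = 279585/44 (o = -(-10355)*27/44 = -95/44*(-2943) = 279585/44 ≈ 6354.2)
(137 + 239)²/o = (137 + 239)²/(279585/44) = 376²*(44/279585) = 141376*(44/279585) = 6220544/279585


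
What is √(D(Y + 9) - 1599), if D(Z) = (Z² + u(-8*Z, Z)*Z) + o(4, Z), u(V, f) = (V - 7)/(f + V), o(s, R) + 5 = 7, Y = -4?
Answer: I*√76699/7 ≈ 39.564*I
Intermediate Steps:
o(s, R) = 2 (o(s, R) = -5 + 7 = 2)
u(V, f) = (-7 + V)/(V + f)
D(Z) = 3 + Z² + 8*Z/7 (D(Z) = (Z² + ((-7 - 8*Z)/(-8*Z + Z))*Z) + 2 = (Z² + ((-7 - 8*Z)/((-7*Z)))*Z) + 2 = (Z² + ((-1/(7*Z))*(-7 - 8*Z))*Z) + 2 = (Z² + (-(-7 - 8*Z)/(7*Z))*Z) + 2 = (Z² + (1 + 8*Z/7)) + 2 = (1 + Z² + 8*Z/7) + 2 = 3 + Z² + 8*Z/7)
√(D(Y + 9) - 1599) = √((3 + (-4 + 9)² + 8*(-4 + 9)/7) - 1599) = √((3 + 5² + (8/7)*5) - 1599) = √((3 + 25 + 40/7) - 1599) = √(236/7 - 1599) = √(-10957/7) = I*√76699/7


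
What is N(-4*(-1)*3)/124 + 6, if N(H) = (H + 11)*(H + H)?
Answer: 324/31 ≈ 10.452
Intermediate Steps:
N(H) = 2*H*(11 + H) (N(H) = (11 + H)*(2*H) = 2*H*(11 + H))
N(-4*(-1)*3)/124 + 6 = (2*(-4*(-1)*3)*(11 - 4*(-1)*3))/124 + 6 = (2*(4*3)*(11 + 4*3))/124 + 6 = (2*12*(11 + 12))/124 + 6 = (2*12*23)/124 + 6 = (1/124)*552 + 6 = 138/31 + 6 = 324/31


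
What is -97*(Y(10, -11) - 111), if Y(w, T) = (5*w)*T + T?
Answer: 65184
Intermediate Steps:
Y(w, T) = T + 5*T*w (Y(w, T) = 5*T*w + T = T + 5*T*w)
-97*(Y(10, -11) - 111) = -97*(-11*(1 + 5*10) - 111) = -97*(-11*(1 + 50) - 111) = -97*(-11*51 - 111) = -97*(-561 - 111) = -97*(-672) = 65184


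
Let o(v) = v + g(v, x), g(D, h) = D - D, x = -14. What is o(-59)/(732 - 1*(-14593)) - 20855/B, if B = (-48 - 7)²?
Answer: -12791254/1854325 ≈ -6.8981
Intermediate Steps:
g(D, h) = 0
o(v) = v (o(v) = v + 0 = v)
B = 3025 (B = (-55)² = 3025)
o(-59)/(732 - 1*(-14593)) - 20855/B = -59/(732 - 1*(-14593)) - 20855/3025 = -59/(732 + 14593) - 20855*1/3025 = -59/15325 - 4171/605 = -12791254/1854325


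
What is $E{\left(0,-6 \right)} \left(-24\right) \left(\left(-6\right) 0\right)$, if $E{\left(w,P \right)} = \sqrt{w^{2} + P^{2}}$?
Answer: $0$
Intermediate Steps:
$E{\left(w,P \right)} = \sqrt{P^{2} + w^{2}}$
$E{\left(0,-6 \right)} \left(-24\right) \left(\left(-6\right) 0\right) = \sqrt{\left(-6\right)^{2} + 0^{2}} \left(-24\right) \left(\left(-6\right) 0\right) = \sqrt{36 + 0} \left(-24\right) 0 = \sqrt{36} \left(-24\right) 0 = 6 \left(-24\right) 0 = \left(-144\right) 0 = 0$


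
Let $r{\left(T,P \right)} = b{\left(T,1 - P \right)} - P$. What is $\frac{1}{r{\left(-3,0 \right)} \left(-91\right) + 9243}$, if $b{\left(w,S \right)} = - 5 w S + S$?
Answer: $\frac{1}{7787} \approx 0.00012842$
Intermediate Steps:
$b{\left(w,S \right)} = S - 5 S w$ ($b{\left(w,S \right)} = - 5 S w + S = S - 5 S w$)
$r{\left(T,P \right)} = - P + \left(1 - P\right) \left(1 - 5 T\right)$ ($r{\left(T,P \right)} = \left(1 - P\right) \left(1 - 5 T\right) - P = - P + \left(1 - P\right) \left(1 - 5 T\right)$)
$\frac{1}{r{\left(-3,0 \right)} \left(-91\right) + 9243} = \frac{1}{\left(\left(-1\right) 0 + \left(-1 + 0\right) \left(-1 + 5 \left(-3\right)\right)\right) \left(-91\right) + 9243} = \frac{1}{\left(0 - \left(-1 - 15\right)\right) \left(-91\right) + 9243} = \frac{1}{\left(0 - -16\right) \left(-91\right) + 9243} = \frac{1}{\left(0 + 16\right) \left(-91\right) + 9243} = \frac{1}{16 \left(-91\right) + 9243} = \frac{1}{-1456 + 9243} = \frac{1}{7787}$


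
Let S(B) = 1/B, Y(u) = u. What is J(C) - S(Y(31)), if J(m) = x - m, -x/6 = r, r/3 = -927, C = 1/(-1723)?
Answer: 891247626/53413 ≈ 16686.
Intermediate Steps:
C = -1/1723 ≈ -0.00058038
r = -2781 (r = 3*(-927) = -2781)
x = 16686 (x = -6*(-2781) = 16686)
J(m) = 16686 - m
J(C) - S(Y(31)) = (16686 - 1*(-1/1723)) - 1/31 = (16686 + 1/1723) - 1*1/31 = 28749979/1723 - 1/31 = 891247626/53413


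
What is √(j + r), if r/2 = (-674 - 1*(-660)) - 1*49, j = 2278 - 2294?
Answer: I*√142 ≈ 11.916*I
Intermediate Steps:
j = -16
r = -126 (r = 2*((-674 - 1*(-660)) - 1*49) = 2*((-674 + 660) - 49) = 2*(-14 - 49) = 2*(-63) = -126)
√(j + r) = √(-16 - 126) = √(-142) = I*√142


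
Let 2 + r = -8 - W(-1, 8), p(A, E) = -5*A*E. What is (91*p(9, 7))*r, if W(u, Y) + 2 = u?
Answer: 200655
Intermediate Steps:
p(A, E) = -5*A*E
W(u, Y) = -2 + u
r = -7 (r = -2 + (-8 - (-2 - 1)) = -2 + (-8 - 1*(-3)) = -2 + (-8 + 3) = -2 - 5 = -7)
(91*p(9, 7))*r = (91*(-5*9*7))*(-7) = (91*(-315))*(-7) = -28665*(-7) = 200655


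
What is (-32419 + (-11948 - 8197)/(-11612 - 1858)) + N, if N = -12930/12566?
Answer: -182909709647/5642134 ≈ -32419.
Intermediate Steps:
N = -6465/6283 (N = -12930*1/12566 = -6465/6283 ≈ -1.0290)
(-32419 + (-11948 - 8197)/(-11612 - 1858)) + N = (-32419 + (-11948 - 8197)/(-11612 - 1858)) - 6465/6283 = (-32419 - 20145/(-13470)) - 6465/6283 = (-32419 - 20145*(-1/13470)) - 6465/6283 = (-32419 + 1343/898) - 6465/6283 = -29110919/898 - 6465/6283 = -182909709647/5642134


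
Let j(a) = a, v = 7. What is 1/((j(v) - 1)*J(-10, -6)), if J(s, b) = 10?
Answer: 1/60 ≈ 0.016667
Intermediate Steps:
1/((j(v) - 1)*J(-10, -6)) = 1/((7 - 1)*10) = 1/(6*10) = 1/60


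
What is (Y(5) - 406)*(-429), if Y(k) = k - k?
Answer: 174174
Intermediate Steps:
Y(k) = 0
(Y(5) - 406)*(-429) = (0 - 406)*(-429) = -406*(-429) = 174174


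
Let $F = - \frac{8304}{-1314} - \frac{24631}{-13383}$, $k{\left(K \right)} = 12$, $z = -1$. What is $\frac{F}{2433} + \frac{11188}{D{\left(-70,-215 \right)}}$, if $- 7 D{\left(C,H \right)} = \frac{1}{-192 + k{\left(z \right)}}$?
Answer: $\frac{33507455533981447}{2376941247} \approx 1.4097 \cdot 10^{7}$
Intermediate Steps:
$F = \frac{7972087}{976959}$ ($F = \left(-8304\right) \left(- \frac{1}{1314}\right) - - \frac{24631}{13383} = \frac{1384}{219} + \frac{24631}{13383} = \frac{7972087}{976959} \approx 8.1601$)
$D{\left(C,H \right)} = \frac{1}{1260}$ ($D{\left(C,H \right)} = - \frac{1}{7 \left(-192 + 12\right)} = - \frac{1}{7 \left(-180\right)} = \left(- \frac{1}{7}\right) \left(- \frac{1}{180}\right) = \frac{1}{1260}$)
$\frac{F}{2433} + \frac{11188}{D{\left(-70,-215 \right)}} = \frac{7972087}{976959 \cdot 2433} + 11188 \frac{1}{\frac{1}{1260}} = \frac{7972087}{976959} \cdot \frac{1}{2433} + 11188 \cdot 1260 = \frac{7972087}{2376941247} + 14096880 = \frac{33507455533981447}{2376941247}$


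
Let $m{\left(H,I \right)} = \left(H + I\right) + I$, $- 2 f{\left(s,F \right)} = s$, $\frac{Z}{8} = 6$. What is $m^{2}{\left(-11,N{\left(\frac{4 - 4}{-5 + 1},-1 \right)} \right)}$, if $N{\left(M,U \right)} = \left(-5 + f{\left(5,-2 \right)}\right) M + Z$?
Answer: $7225$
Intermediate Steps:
$Z = 48$ ($Z = 8 \cdot 6 = 48$)
$f{\left(s,F \right)} = - \frac{s}{2}$
$N{\left(M,U \right)} = 48 - \frac{15 M}{2}$ ($N{\left(M,U \right)} = \left(-5 - \frac{5}{2}\right) M + 48 = - \frac{15 M}{2} + 48 = 48 - \frac{15 M}{2}$)
$m{\left(H,I \right)} = H + 2 I$
$m^{2}{\left(-11,N{\left(\frac{4 - 4}{-5 + 1},-1 \right)} \right)} = \left(-11 + 2 \left(48 - \frac{15 \frac{4 - 4}{-5 + 1}}{2}\right)\right)^{2} = \left(-11 + 2 \left(48 - \frac{15 \frac{0}{-4}}{2}\right)\right)^{2} = \left(-11 + 2 \left(48 - \frac{15 \cdot 0 \left(- \frac{1}{4}\right)}{2}\right)\right)^{2} = \left(-11 + 2 \left(48 - 0\right)\right)^{2} = \left(-11 + 2 \left(48 + 0\right)\right)^{2} = \left(-11 + 2 \cdot 48\right)^{2} = \left(-11 + 96\right)^{2} = 85^{2} = 7225$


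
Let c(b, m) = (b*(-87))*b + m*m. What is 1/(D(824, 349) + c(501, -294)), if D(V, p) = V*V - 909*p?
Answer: -1/21388916 ≈ -4.6753e-8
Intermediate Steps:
c(b, m) = m² - 87*b² (c(b, m) = (-87*b)*b + m² = -87*b² + m² = m² - 87*b²)
D(V, p) = V² - 909*p
1/(D(824, 349) + c(501, -294)) = 1/((824² - 909*349) + ((-294)² - 87*501²)) = 1/((678976 - 317241) + (86436 - 87*251001)) = 1/(361735 + (86436 - 21837087)) = 1/(361735 - 21750651) = 1/(-21388916) = -1/21388916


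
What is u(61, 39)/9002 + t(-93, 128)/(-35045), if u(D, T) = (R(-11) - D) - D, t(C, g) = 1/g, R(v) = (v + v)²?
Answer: 811918059/20190405760 ≈ 0.040213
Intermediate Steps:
R(v) = 4*v² (R(v) = (2*v)² = 4*v²)
u(D, T) = 484 - 2*D (u(D, T) = (4*(-11)² - D) - D = (4*121 - D) - D = (484 - D) - D = 484 - 2*D)
u(61, 39)/9002 + t(-93, 128)/(-35045) = (484 - 2*61)/9002 + 1/(128*(-35045)) = (484 - 122)*(1/9002) + (1/128)*(-1/35045) = 362*(1/9002) - 1/4485760 = 181/4501 - 1/4485760 = 811918059/20190405760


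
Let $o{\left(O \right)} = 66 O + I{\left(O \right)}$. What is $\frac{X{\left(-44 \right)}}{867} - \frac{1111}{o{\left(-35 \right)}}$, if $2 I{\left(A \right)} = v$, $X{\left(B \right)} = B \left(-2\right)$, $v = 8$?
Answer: $\frac{1166165}{1999302} \approx 0.58329$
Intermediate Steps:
$X{\left(B \right)} = - 2 B$
$I{\left(A \right)} = 4$ ($I{\left(A \right)} = \frac{1}{2} \cdot 8 = 4$)
$o{\left(O \right)} = 4 + 66 O$ ($o{\left(O \right)} = 66 O + 4 = 4 + 66 O$)
$\frac{X{\left(-44 \right)}}{867} - \frac{1111}{o{\left(-35 \right)}} = \frac{\left(-2\right) \left(-44\right)}{867} - \frac{1111}{4 + 66 \left(-35\right)} = 88 \cdot \frac{1}{867} - \frac{1111}{4 - 2310} = \frac{88}{867} - \frac{1111}{-2306} = \frac{88}{867} - - \frac{1111}{2306} = \frac{88}{867} + \frac{1111}{2306} = \frac{1166165}{1999302}$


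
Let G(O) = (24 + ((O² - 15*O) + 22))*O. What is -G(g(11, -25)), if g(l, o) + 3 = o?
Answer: 35000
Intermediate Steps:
g(l, o) = -3 + o
G(O) = O*(46 + O² - 15*O) (G(O) = (24 + (22 + O² - 15*O))*O = (46 + O² - 15*O)*O = O*(46 + O² - 15*O))
-G(g(11, -25)) = -(-3 - 25)*(46 + (-3 - 25)² - 15*(-3 - 25)) = -(-28)*(46 + (-28)² - 15*(-28)) = -(-28)*(46 + 784 + 420) = -(-28)*1250 = -1*(-35000) = 35000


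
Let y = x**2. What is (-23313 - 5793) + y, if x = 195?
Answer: 8919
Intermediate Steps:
y = 38025 (y = 195**2 = 38025)
(-23313 - 5793) + y = (-23313 - 5793) + 38025 = -29106 + 38025 = 8919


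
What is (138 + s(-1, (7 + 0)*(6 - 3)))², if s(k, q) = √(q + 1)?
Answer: (138 + √22)² ≈ 20361.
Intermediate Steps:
s(k, q) = √(1 + q)
(138 + s(-1, (7 + 0)*(6 - 3)))² = (138 + √(1 + (7 + 0)*(6 - 3)))² = (138 + √(1 + 7*3))² = (138 + √(1 + 21))² = (138 + √22)²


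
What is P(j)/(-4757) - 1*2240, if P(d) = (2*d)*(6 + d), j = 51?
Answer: -10661494/4757 ≈ -2241.2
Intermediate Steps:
P(d) = 2*d*(6 + d)
P(j)/(-4757) - 1*2240 = (2*51*(6 + 51))/(-4757) - 1*2240 = (2*51*57)*(-1/4757) - 2240 = 5814*(-1/4757) - 2240 = -5814/4757 - 2240 = -10661494/4757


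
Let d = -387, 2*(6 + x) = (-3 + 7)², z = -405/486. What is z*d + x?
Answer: 649/2 ≈ 324.50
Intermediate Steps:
z = -⅚ (z = -405*1/486 = -⅚ ≈ -0.83333)
x = 2 (x = -6 + (-3 + 7)²/2 = -6 + (½)*4² = -6 + (½)*16 = -6 + 8 = 2)
z*d + x = -⅚*(-387) + 2 = 645/2 + 2 = 649/2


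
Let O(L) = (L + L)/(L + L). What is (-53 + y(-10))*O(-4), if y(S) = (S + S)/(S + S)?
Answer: -52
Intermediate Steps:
O(L) = 1 (O(L) = (2*L)/((2*L)) = (2*L)*(1/(2*L)) = 1)
y(S) = 1 (y(S) = (2*S)/((2*S)) = (2*S)*(1/(2*S)) = 1)
(-53 + y(-10))*O(-4) = (-53 + 1)*1 = -52*1 = -52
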